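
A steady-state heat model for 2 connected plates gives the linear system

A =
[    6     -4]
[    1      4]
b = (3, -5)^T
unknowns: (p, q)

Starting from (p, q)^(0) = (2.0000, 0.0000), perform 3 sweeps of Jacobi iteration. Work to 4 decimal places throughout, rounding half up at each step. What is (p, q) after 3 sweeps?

(-0.4167, -1.0833)

Iteration 1:
  p = (3 - (-4)·0.0000) / (6) = 0.5000
  q = (-5 - (1)·2.0000) / (4) = -1.7500
Iteration 2:
  p = (3 - (-4)·-1.7500) / (6) = -0.6667
  q = (-5 - (1)·0.5000) / (4) = -1.3750
Iteration 3:
  p = (3 - (-4)·-1.3750) / (6) = -0.4167
  q = (-5 - (1)·-0.6667) / (4) = -1.0833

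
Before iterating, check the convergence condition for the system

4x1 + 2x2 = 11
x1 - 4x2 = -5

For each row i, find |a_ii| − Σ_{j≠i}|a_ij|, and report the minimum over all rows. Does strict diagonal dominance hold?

2

row 1: |4| − (2) = 2
row 2: |-4| − (1) = 3
minimum over rows = 2 → strictly diagonally dominant (convergence guaranteed)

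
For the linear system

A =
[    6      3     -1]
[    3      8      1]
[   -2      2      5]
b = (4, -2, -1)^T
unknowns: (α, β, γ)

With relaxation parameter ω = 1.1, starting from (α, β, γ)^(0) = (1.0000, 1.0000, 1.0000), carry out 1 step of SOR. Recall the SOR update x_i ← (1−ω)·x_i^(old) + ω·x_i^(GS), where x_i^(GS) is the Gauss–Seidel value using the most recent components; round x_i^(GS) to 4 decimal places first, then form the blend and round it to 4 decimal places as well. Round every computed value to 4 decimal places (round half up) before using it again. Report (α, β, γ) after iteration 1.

Iteration 1:
  α: GS value = (4 - (3)·1.0000 - (-1)·1.0000) / (6) = 0.3333;  α ← (1−ω)·1.0000 + ω·0.3333 = 0.2666
  β: GS value = (-2 - (3)·0.2666 - (1)·1.0000) / (8) = -0.4750;  β ← (1−ω)·1.0000 + ω·-0.4750 = -0.6225
  γ: GS value = (-1 - (-2)·0.2666 - (2)·-0.6225) / (5) = 0.1556;  γ ← (1−ω)·1.0000 + ω·0.1556 = 0.0712

(0.2666, -0.6225, 0.0712)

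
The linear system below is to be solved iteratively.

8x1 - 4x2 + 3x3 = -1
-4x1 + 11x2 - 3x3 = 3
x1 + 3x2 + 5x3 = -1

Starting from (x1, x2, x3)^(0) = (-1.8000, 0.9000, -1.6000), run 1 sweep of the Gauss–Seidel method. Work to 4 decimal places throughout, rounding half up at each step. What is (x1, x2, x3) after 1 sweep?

(0.9250, 0.1727, -0.4886)

Iteration 1:
  x1 = (-1 - (-4)·0.9000 - (3)·-1.6000) / (8) = 0.9250
  x2 = (3 - (-4)·0.9250 - (-3)·-1.6000) / (11) = 0.1727
  x3 = (-1 - (1)·0.9250 - (3)·0.1727) / (5) = -0.4886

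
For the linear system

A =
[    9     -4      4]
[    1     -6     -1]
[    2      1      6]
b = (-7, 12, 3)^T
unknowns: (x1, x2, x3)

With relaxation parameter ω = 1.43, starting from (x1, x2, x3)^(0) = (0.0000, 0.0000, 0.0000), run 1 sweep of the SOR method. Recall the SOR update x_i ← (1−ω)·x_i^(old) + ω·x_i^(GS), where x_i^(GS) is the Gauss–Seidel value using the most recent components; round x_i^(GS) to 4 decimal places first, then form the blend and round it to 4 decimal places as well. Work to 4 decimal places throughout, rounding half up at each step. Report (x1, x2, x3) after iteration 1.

(-1.1123, -3.1251, 1.9900)

Iteration 1:
  x1: GS value = (-7 - (-4)·0.0000 - (4)·0.0000) / (9) = -0.7778;  x1 ← (1−ω)·0.0000 + ω·-0.7778 = -1.1123
  x2: GS value = (12 - (1)·-1.1123 - (-1)·0.0000) / (-6) = -2.1854;  x2 ← (1−ω)·0.0000 + ω·-2.1854 = -3.1251
  x3: GS value = (3 - (2)·-1.1123 - (1)·-3.1251) / (6) = 1.3916;  x3 ← (1−ω)·0.0000 + ω·1.3916 = 1.9900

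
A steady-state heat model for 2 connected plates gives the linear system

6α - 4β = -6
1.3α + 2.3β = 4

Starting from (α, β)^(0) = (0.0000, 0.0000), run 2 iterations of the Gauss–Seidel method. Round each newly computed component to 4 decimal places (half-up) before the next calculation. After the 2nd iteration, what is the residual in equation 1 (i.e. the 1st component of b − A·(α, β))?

Iteration 1:
  α = (-6 - (-4)·0.0000) / (6) = -1.0000
  β = (4 - (1.3)·-1.0000) / (2.3) = 2.3043
Iteration 2:
  α = (-6 - (-4)·2.3043) / (6) = 0.5362
  β = (4 - (1.3)·0.5362) / (2.3) = 1.4361
Residual b − A·x = (-3.4728, -0.0001)

-3.4728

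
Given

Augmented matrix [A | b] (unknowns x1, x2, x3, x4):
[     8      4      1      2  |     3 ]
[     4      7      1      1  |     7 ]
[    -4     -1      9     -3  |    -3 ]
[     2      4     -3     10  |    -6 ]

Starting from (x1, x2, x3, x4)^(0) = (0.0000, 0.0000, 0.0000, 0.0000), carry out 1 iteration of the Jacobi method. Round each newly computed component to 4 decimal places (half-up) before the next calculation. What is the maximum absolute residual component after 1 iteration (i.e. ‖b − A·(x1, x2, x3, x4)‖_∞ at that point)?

5.7499

Iteration 1:
  x1 = (3 - (4)·0.0000 - (1)·0.0000 - (2)·0.0000) / (8) = 0.3750
  x2 = (7 - (4)·0.0000 - (1)·0.0000 - (1)·0.0000) / (7) = 1.0000
  x3 = (-3 - (-4)·0.0000 - (-1)·0.0000 - (-3)·0.0000) / (9) = -0.3333
  x4 = (-6 - (2)·0.0000 - (4)·0.0000 - (-3)·0.0000) / (10) = -0.6000
Residual b − A·x = (-2.4667, -0.5667, 0.6997, -5.7499); ∞-norm = 5.7499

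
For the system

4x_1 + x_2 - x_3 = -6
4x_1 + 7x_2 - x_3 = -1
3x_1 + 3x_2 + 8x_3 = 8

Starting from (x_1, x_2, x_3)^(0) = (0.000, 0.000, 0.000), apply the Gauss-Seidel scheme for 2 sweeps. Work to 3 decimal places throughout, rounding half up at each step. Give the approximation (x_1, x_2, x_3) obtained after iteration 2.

Iteration 1:
  x_1 = (-6 - (1)·0.000 - (-1)·0.000) / (4) = -1.500
  x_2 = (-1 - (4)·-1.500 - (-1)·0.000) / (7) = 0.714
  x_3 = (8 - (3)·-1.500 - (3)·0.714) / (8) = 1.295
Iteration 2:
  x_1 = (-6 - (1)·0.714 - (-1)·1.295) / (4) = -1.355
  x_2 = (-1 - (4)·-1.355 - (-1)·1.295) / (7) = 0.816
  x_3 = (8 - (3)·-1.355 - (3)·0.816) / (8) = 1.202

(-1.355, 0.816, 1.202)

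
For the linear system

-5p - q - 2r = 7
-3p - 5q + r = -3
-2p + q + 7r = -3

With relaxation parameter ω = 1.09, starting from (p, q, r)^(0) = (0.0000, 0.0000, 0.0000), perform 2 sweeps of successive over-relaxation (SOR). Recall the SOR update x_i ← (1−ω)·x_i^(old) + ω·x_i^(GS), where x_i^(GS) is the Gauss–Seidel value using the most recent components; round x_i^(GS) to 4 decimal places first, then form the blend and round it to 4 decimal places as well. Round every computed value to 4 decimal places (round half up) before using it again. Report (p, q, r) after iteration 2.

Iteration 1:
  p: GS value = (7 - (-1)·0.0000 - (-2)·0.0000) / (-5) = -1.4000;  p ← (1−ω)·0.0000 + ω·-1.4000 = -1.5260
  q: GS value = (-3 - (-3)·-1.5260 - (1)·0.0000) / (-5) = 1.5156;  q ← (1−ω)·0.0000 + ω·1.5156 = 1.6520
  r: GS value = (-3 - (-2)·-1.5260 - (1)·1.6520) / (7) = -1.1006;  r ← (1−ω)·0.0000 + ω·-1.1006 = -1.1997
Iteration 2:
  p: GS value = (7 - (-1)·1.6520 - (-2)·-1.1997) / (-5) = -1.2505;  p ← (1−ω)·-1.5260 + ω·-1.2505 = -1.2257
  q: GS value = (-3 - (-3)·-1.2257 - (1)·-1.1997) / (-5) = 1.0955;  q ← (1−ω)·1.6520 + ω·1.0955 = 1.0454
  r: GS value = (-3 - (-2)·-1.2257 - (1)·1.0454) / (7) = -0.9281;  r ← (1−ω)·-1.1997 + ω·-0.9281 = -0.9037

(-1.2257, 1.0454, -0.9037)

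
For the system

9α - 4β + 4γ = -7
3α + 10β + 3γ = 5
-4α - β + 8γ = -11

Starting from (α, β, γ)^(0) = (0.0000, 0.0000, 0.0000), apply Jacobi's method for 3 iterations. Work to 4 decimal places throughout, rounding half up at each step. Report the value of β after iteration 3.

0.9937

Iteration 1:
  α = (-7 - (-4)·0.0000 - (4)·0.0000) / (9) = -0.7778
  β = (5 - (3)·0.0000 - (3)·0.0000) / (10) = 0.5000
  γ = (-11 - (-4)·0.0000 - (-1)·0.0000) / (8) = -1.3750
Iteration 2:
  α = (-7 - (-4)·0.5000 - (4)·-1.3750) / (9) = 0.0556
  β = (5 - (3)·-0.7778 - (3)·-1.3750) / (10) = 1.1458
  γ = (-11 - (-4)·-0.7778 - (-1)·0.5000) / (8) = -1.7014
Iteration 3:
  α = (-7 - (-4)·1.1458 - (4)·-1.7014) / (9) = 0.4876
  β = (5 - (3)·0.0556 - (3)·-1.7014) / (10) = 0.9937
  γ = (-11 - (-4)·0.0556 - (-1)·1.1458) / (8) = -1.2040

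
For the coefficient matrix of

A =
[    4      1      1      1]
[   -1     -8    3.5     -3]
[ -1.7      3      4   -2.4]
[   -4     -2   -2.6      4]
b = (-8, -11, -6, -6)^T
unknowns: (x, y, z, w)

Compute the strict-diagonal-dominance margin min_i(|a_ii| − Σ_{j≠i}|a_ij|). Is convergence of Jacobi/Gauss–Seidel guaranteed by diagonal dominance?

row 1: |4| − (1+1+1) = 1
row 2: |-8| − (1+3.5+3) = 0.5
row 3: |4| − (1.7+3+2.4) = -3.1
row 4: |4| − (4+2+2.6) = -4.6
minimum over rows = -4.6 → not strictly diagonally dominant

-4.6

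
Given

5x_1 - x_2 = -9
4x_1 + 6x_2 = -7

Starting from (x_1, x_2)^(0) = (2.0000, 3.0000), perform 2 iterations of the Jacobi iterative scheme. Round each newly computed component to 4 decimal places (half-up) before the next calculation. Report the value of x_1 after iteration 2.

Iteration 1:
  x_1 = (-9 - (-1)·3.0000) / (5) = -1.2000
  x_2 = (-7 - (4)·2.0000) / (6) = -2.5000
Iteration 2:
  x_1 = (-9 - (-1)·-2.5000) / (5) = -2.3000
  x_2 = (-7 - (4)·-1.2000) / (6) = -0.3667

-2.3000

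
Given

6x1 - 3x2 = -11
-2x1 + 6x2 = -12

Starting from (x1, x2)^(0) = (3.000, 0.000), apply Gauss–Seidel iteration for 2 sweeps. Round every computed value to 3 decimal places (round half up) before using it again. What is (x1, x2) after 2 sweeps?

Iteration 1:
  x1 = (-11 - (-3)·0.000) / (6) = -1.833
  x2 = (-12 - (-2)·-1.833) / (6) = -2.611
Iteration 2:
  x1 = (-11 - (-3)·-2.611) / (6) = -3.139
  x2 = (-12 - (-2)·-3.139) / (6) = -3.046

(-3.139, -3.046)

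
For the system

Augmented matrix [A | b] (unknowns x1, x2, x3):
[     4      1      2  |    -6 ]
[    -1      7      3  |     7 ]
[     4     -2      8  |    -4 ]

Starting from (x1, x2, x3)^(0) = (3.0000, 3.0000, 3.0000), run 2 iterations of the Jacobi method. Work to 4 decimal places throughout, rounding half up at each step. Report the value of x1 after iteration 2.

Iteration 1:
  x1 = (-6 - (1)·3.0000 - (2)·3.0000) / (4) = -3.7500
  x2 = (7 - (-1)·3.0000 - (3)·3.0000) / (7) = 0.1429
  x3 = (-4 - (4)·3.0000 - (-2)·3.0000) / (8) = -1.2500
Iteration 2:
  x1 = (-6 - (1)·0.1429 - (2)·-1.2500) / (4) = -0.9107
  x2 = (7 - (-1)·-3.7500 - (3)·-1.2500) / (7) = 1.0000
  x3 = (-4 - (4)·-3.7500 - (-2)·0.1429) / (8) = 1.4107

-0.9107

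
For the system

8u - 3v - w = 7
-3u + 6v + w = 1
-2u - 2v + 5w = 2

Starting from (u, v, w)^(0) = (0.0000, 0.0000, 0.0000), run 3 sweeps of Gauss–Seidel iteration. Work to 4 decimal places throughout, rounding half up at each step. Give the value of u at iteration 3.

Iteration 1:
  u = (7 - (-3)·0.0000 - (-1)·0.0000) / (8) = 0.8750
  v = (1 - (-3)·0.8750 - (1)·0.0000) / (6) = 0.6042
  w = (2 - (-2)·0.8750 - (-2)·0.6042) / (5) = 0.9917
Iteration 2:
  u = (7 - (-3)·0.6042 - (-1)·0.9917) / (8) = 1.2255
  v = (1 - (-3)·1.2255 - (1)·0.9917) / (6) = 0.6141
  w = (2 - (-2)·1.2255 - (-2)·0.6141) / (5) = 1.1358
Iteration 3:
  u = (7 - (-3)·0.6141 - (-1)·1.1358) / (8) = 1.2473
  v = (1 - (-3)·1.2473 - (1)·1.1358) / (6) = 0.6010
  w = (2 - (-2)·1.2473 - (-2)·0.6010) / (5) = 1.1393

1.2473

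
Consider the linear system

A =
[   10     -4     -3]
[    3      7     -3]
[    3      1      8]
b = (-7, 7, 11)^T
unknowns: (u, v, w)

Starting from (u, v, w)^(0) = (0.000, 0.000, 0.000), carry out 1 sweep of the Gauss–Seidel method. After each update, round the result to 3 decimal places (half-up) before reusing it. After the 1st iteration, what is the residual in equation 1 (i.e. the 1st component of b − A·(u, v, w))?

Iteration 1:
  u = (-7 - (-4)·0.000 - (-3)·0.000) / (10) = -0.700
  v = (7 - (3)·-0.700 - (-3)·0.000) / (7) = 1.300
  w = (11 - (3)·-0.700 - (1)·1.300) / (8) = 1.475
Residual b − A·x = (9.625, 4.425, 0.000)

9.625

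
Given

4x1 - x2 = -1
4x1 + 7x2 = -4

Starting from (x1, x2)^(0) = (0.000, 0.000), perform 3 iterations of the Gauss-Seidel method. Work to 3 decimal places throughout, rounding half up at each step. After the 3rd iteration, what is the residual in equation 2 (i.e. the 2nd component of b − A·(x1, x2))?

Iteration 1:
  x1 = (-1 - (-1)·0.000) / (4) = -0.250
  x2 = (-4 - (4)·-0.250) / (7) = -0.429
Iteration 2:
  x1 = (-1 - (-1)·-0.429) / (4) = -0.357
  x2 = (-4 - (4)·-0.357) / (7) = -0.367
Iteration 3:
  x1 = (-1 - (-1)·-0.367) / (4) = -0.342
  x2 = (-4 - (4)·-0.342) / (7) = -0.376
Residual b − A·x = (-0.008, 0.000)

0.000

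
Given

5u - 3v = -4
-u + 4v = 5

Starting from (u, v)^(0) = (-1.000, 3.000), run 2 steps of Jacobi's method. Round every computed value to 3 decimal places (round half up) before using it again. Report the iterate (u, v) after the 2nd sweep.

Iteration 1:
  u = (-4 - (-3)·3.000) / (5) = 1.000
  v = (5 - (-1)·-1.000) / (4) = 1.000
Iteration 2:
  u = (-4 - (-3)·1.000) / (5) = -0.200
  v = (5 - (-1)·1.000) / (4) = 1.500

(-0.200, 1.500)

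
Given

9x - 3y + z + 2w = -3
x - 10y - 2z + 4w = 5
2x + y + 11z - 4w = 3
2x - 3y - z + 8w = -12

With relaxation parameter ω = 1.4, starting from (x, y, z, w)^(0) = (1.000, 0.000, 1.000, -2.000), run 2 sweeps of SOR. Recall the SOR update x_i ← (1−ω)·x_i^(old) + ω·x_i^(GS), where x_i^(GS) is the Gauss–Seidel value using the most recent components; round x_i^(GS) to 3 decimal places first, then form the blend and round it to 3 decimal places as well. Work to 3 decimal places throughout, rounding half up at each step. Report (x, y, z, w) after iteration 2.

(-0.462, -1.065, -0.327, -1.592)

Iteration 1:
  x: GS value = (-3 - (-3)·0.000 - (1)·1.000 - (2)·-2.000) / (9) = 0.000;  x ← (1−ω)·1.000 + ω·0.000 = -0.400
  y: GS value = (5 - (1)·-0.400 - (-2)·1.000 - (4)·-2.000) / (-10) = -1.540;  y ← (1−ω)·0.000 + ω·-1.540 = -2.156
  z: GS value = (3 - (2)·-0.400 - (1)·-2.156 - (-4)·-2.000) / (11) = -0.186;  z ← (1−ω)·1.000 + ω·-0.186 = -0.660
  w: GS value = (-12 - (2)·-0.400 - (-3)·-2.156 - (-1)·-0.660) / (8) = -2.291;  w ← (1−ω)·-2.000 + ω·-2.291 = -2.407
Iteration 2:
  x: GS value = (-3 - (-3)·-2.156 - (1)·-0.660 - (2)·-2.407) / (9) = -0.444;  x ← (1−ω)·-0.400 + ω·-0.444 = -0.462
  y: GS value = (5 - (1)·-0.462 - (-2)·-0.660 - (4)·-2.407) / (-10) = -1.377;  y ← (1−ω)·-2.156 + ω·-1.377 = -1.065
  z: GS value = (3 - (2)·-0.462 - (1)·-1.065 - (-4)·-2.407) / (11) = -0.422;  z ← (1−ω)·-0.660 + ω·-0.422 = -0.327
  w: GS value = (-12 - (2)·-0.462 - (-3)·-1.065 - (-1)·-0.327) / (8) = -1.825;  w ← (1−ω)·-2.407 + ω·-1.825 = -1.592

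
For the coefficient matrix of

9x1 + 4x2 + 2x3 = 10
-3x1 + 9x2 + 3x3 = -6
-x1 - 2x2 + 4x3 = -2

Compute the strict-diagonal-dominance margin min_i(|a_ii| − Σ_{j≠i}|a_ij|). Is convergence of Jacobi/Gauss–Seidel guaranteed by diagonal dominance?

row 1: |9| − (4+2) = 3
row 2: |9| − (3+3) = 3
row 3: |4| − (1+2) = 1
minimum over rows = 1 → strictly diagonally dominant (convergence guaranteed)

1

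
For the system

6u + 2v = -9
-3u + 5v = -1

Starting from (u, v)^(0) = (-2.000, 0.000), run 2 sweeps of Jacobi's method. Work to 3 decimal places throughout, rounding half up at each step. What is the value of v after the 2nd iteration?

Iteration 1:
  u = (-9 - (2)·0.000) / (6) = -1.500
  v = (-1 - (-3)·-2.000) / (5) = -1.400
Iteration 2:
  u = (-9 - (2)·-1.400) / (6) = -1.033
  v = (-1 - (-3)·-1.500) / (5) = -1.100

-1.100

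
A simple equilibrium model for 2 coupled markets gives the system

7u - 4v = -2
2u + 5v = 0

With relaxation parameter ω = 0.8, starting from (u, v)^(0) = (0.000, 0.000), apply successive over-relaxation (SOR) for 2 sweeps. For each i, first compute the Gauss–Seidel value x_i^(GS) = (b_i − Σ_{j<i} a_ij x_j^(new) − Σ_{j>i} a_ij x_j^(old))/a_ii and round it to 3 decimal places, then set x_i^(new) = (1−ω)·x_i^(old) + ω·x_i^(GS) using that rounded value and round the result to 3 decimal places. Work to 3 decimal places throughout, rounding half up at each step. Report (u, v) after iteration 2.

Iteration 1:
  u: GS value = (-2 - (-4)·0.000) / (7) = -0.286;  u ← (1−ω)·0.000 + ω·-0.286 = -0.229
  v: GS value = (0 - (2)·-0.229) / (5) = 0.092;  v ← (1−ω)·0.000 + ω·0.092 = 0.074
Iteration 2:
  u: GS value = (-2 - (-4)·0.074) / (7) = -0.243;  u ← (1−ω)·-0.229 + ω·-0.243 = -0.240
  v: GS value = (0 - (2)·-0.240) / (5) = 0.096;  v ← (1−ω)·0.074 + ω·0.096 = 0.092

(-0.240, 0.092)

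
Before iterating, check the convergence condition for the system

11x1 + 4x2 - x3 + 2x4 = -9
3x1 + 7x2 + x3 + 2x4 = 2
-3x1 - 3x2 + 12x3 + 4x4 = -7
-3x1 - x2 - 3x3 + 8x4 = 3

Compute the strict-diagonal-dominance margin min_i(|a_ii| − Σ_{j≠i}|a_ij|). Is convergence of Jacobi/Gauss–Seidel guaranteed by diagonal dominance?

row 1: |11| − (4+1+2) = 4
row 2: |7| − (3+1+2) = 1
row 3: |12| − (3+3+4) = 2
row 4: |8| − (3+1+3) = 1
minimum over rows = 1 → strictly diagonally dominant (convergence guaranteed)

1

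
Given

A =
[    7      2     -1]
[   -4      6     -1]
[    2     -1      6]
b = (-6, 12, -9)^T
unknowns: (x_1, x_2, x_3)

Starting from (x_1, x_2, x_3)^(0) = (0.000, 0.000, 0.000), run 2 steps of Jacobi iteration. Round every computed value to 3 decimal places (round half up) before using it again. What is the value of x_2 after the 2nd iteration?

Iteration 1:
  x_1 = (-6 - (2)·0.000 - (-1)·0.000) / (7) = -0.857
  x_2 = (12 - (-4)·0.000 - (-1)·0.000) / (6) = 2.000
  x_3 = (-9 - (2)·0.000 - (-1)·0.000) / (6) = -1.500
Iteration 2:
  x_1 = (-6 - (2)·2.000 - (-1)·-1.500) / (7) = -1.643
  x_2 = (12 - (-4)·-0.857 - (-1)·-1.500) / (6) = 1.179
  x_3 = (-9 - (2)·-0.857 - (-1)·2.000) / (6) = -0.881

1.179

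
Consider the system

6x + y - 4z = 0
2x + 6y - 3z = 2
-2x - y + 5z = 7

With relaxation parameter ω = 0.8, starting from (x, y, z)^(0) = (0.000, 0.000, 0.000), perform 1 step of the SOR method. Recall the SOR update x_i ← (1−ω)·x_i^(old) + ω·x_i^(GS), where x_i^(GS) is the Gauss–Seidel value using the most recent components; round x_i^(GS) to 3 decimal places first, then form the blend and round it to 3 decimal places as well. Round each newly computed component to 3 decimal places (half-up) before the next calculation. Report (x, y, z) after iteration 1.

(0.000, 0.266, 1.162)

Iteration 1:
  x: GS value = (0 - (1)·0.000 - (-4)·0.000) / (6) = 0.000;  x ← (1−ω)·0.000 + ω·0.000 = 0.000
  y: GS value = (2 - (2)·0.000 - (-3)·0.000) / (6) = 0.333;  y ← (1−ω)·0.000 + ω·0.333 = 0.266
  z: GS value = (7 - (-2)·0.000 - (-1)·0.266) / (5) = 1.453;  z ← (1−ω)·0.000 + ω·1.453 = 1.162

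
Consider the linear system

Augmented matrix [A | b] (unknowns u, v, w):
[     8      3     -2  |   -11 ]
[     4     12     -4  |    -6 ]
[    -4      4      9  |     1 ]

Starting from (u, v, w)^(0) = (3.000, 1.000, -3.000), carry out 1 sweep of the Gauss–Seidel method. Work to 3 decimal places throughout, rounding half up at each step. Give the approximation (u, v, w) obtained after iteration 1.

Iteration 1:
  u = (-11 - (3)·1.000 - (-2)·-3.000) / (8) = -2.500
  v = (-6 - (4)·-2.500 - (-4)·-3.000) / (12) = -0.667
  w = (1 - (-4)·-2.500 - (4)·-0.667) / (9) = -0.704

(-2.500, -0.667, -0.704)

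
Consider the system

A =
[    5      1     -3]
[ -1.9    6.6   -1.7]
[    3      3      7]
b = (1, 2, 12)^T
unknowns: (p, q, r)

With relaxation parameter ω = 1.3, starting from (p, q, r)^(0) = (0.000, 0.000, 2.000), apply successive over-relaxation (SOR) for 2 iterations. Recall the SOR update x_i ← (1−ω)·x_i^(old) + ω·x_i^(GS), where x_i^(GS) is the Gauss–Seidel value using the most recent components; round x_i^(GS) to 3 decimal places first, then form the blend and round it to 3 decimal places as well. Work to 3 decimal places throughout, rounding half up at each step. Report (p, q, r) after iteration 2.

Iteration 1:
  p: GS value = (1 - (1)·0.000 - (-3)·2.000) / (5) = 1.400;  p ← (1−ω)·0.000 + ω·1.400 = 1.820
  q: GS value = (2 - (-1.9)·1.820 - (-1.7)·2.000) / (6.6) = 1.342;  q ← (1−ω)·0.000 + ω·1.342 = 1.745
  r: GS value = (12 - (3)·1.820 - (3)·1.745) / (7) = 0.186;  r ← (1−ω)·2.000 + ω·0.186 = -0.358
Iteration 2:
  p: GS value = (1 - (1)·1.745 - (-3)·-0.358) / (5) = -0.364;  p ← (1−ω)·1.820 + ω·-0.364 = -1.019
  q: GS value = (2 - (-1.9)·-1.019 - (-1.7)·-0.358) / (6.6) = -0.083;  q ← (1−ω)·1.745 + ω·-0.083 = -0.631
  r: GS value = (12 - (3)·-1.019 - (3)·-0.631) / (7) = 2.421;  r ← (1−ω)·-0.358 + ω·2.421 = 3.255

(-1.019, -0.631, 3.255)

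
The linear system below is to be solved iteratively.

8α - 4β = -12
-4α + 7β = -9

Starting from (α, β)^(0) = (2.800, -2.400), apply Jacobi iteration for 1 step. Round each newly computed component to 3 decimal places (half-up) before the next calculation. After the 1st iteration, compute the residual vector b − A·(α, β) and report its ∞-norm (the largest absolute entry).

Iteration 1:
  α = (-12 - (-4)·-2.400) / (8) = -2.700
  β = (-9 - (-4)·2.800) / (7) = 0.314
Residual b − A·x = (10.856, -21.998); ∞-norm = 21.998

21.998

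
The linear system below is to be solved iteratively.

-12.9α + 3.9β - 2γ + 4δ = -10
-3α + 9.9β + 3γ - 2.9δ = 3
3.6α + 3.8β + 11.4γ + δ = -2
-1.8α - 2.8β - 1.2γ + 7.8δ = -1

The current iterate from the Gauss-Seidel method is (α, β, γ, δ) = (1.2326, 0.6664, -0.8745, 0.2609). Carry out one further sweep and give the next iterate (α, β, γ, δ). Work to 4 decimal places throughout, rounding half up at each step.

One sweep:
  α = (-10 - (3.9)·0.6664 - (-2)·-0.8745 - (4)·0.2609) / (-12.9) = 1.1931
  β = (3 - (-3)·1.1931 - (3)·-0.8745 - (-2.9)·0.2609) / (9.9) = 1.0060
  γ = (-2 - (3.6)·1.1931 - (3.8)·1.0060 - (1)·0.2609) / (11.4) = -0.9104
  δ = (-1 - (-1.8)·1.1931 - (-2.8)·1.0060 - (-1.2)·-0.9104) / (7.8) = 0.3682

(1.1931, 1.0060, -0.9104, 0.3682)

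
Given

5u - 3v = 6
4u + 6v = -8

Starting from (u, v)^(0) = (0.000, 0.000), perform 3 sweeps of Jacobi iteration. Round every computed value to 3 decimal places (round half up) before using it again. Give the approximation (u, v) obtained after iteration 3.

Iteration 1:
  u = (6 - (-3)·0.000) / (5) = 1.200
  v = (-8 - (4)·0.000) / (6) = -1.333
Iteration 2:
  u = (6 - (-3)·-1.333) / (5) = 0.400
  v = (-8 - (4)·1.200) / (6) = -2.133
Iteration 3:
  u = (6 - (-3)·-2.133) / (5) = -0.080
  v = (-8 - (4)·0.400) / (6) = -1.600

(-0.080, -1.600)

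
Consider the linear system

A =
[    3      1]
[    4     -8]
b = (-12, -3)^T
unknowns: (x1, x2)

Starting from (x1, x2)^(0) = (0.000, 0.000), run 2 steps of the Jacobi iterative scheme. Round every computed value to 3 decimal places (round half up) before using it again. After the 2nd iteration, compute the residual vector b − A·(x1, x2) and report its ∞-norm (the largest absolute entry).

2.000

Iteration 1:
  x1 = (-12 - (1)·0.000) / (3) = -4.000
  x2 = (-3 - (4)·0.000) / (-8) = 0.375
Iteration 2:
  x1 = (-12 - (1)·0.375) / (3) = -4.125
  x2 = (-3 - (4)·-4.000) / (-8) = -1.625
Residual b − A·x = (2.000, 0.500); ∞-norm = 2.000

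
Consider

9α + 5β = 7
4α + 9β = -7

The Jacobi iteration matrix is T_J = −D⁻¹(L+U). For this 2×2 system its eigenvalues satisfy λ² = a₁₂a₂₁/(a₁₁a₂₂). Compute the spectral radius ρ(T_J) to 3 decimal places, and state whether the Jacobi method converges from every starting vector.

0.497

a₁₂a₂₁/(a₁₁a₂₂) = (5)·(4) / ((9)·(9)) = 0.246914
ρ = √|0.246914| = √0.246914 = 0.497
ρ < 1, so Jacobi converges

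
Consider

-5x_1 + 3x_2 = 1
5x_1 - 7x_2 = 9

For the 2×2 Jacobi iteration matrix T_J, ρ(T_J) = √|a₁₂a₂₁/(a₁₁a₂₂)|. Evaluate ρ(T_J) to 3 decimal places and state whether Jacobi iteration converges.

a₁₂a₂₁/(a₁₁a₂₂) = (3)·(5) / ((-5)·(-7)) = 0.428571
ρ = √|0.428571| = √0.428571 = 0.655
ρ < 1, so Jacobi converges

0.655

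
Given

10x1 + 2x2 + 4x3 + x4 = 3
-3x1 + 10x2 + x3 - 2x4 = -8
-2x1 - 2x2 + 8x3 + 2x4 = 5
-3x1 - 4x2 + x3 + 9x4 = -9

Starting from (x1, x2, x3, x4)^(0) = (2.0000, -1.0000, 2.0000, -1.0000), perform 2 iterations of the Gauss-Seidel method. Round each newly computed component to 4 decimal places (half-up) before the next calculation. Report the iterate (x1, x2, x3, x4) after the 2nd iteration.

(0.5163, -1.0328, 0.9167, -1.3888)

Iteration 1:
  x1 = (3 - (2)·-1.0000 - (4)·2.0000 - (1)·-1.0000) / (10) = -0.2000
  x2 = (-8 - (-3)·-0.2000 - (1)·2.0000 - (-2)·-1.0000) / (10) = -1.2600
  x3 = (5 - (-2)·-0.2000 - (-2)·-1.2600 - (2)·-1.0000) / (8) = 0.5100
  x4 = (-9 - (-3)·-0.2000 - (-4)·-1.2600 - (1)·0.5100) / (9) = -1.6833
Iteration 2:
  x1 = (3 - (2)·-1.2600 - (4)·0.5100 - (1)·-1.6833) / (10) = 0.5163
  x2 = (-8 - (-3)·0.5163 - (1)·0.5100 - (-2)·-1.6833) / (10) = -1.0328
  x3 = (5 - (-2)·0.5163 - (-2)·-1.0328 - (2)·-1.6833) / (8) = 0.9167
  x4 = (-9 - (-3)·0.5163 - (-4)·-1.0328 - (1)·0.9167) / (9) = -1.3888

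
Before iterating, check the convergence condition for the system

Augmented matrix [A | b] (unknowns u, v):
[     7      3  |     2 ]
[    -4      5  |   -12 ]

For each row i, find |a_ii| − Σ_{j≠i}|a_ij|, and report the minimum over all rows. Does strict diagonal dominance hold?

1

row 1: |7| − (3) = 4
row 2: |5| − (4) = 1
minimum over rows = 1 → strictly diagonally dominant (convergence guaranteed)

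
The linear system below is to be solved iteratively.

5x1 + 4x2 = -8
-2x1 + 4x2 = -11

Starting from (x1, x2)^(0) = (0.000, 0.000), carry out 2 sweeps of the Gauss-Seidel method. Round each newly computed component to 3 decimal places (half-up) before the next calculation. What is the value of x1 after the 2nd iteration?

1.240

Iteration 1:
  x1 = (-8 - (4)·0.000) / (5) = -1.600
  x2 = (-11 - (-2)·-1.600) / (4) = -3.550
Iteration 2:
  x1 = (-8 - (4)·-3.550) / (5) = 1.240
  x2 = (-11 - (-2)·1.240) / (4) = -2.130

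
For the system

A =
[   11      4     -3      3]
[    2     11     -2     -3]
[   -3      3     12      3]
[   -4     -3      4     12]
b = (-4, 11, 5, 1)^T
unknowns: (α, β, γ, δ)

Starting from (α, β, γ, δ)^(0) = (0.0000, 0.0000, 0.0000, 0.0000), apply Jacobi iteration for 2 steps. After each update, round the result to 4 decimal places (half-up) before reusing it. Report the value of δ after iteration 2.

0.0732

Iteration 1:
  α = (-4 - (4)·0.0000 - (-3)·0.0000 - (3)·0.0000) / (11) = -0.3636
  β = (11 - (2)·0.0000 - (-2)·0.0000 - (-3)·0.0000) / (11) = 1.0000
  γ = (5 - (-3)·0.0000 - (3)·0.0000 - (3)·0.0000) / (12) = 0.4167
  δ = (1 - (-4)·0.0000 - (-3)·0.0000 - (4)·0.0000) / (12) = 0.0833
Iteration 2:
  α = (-4 - (4)·1.0000 - (-3)·0.4167 - (3)·0.0833) / (11) = -0.6363
  β = (11 - (2)·-0.3636 - (-2)·0.4167 - (-3)·0.0833) / (11) = 1.1646
  γ = (5 - (-3)·-0.3636 - (3)·1.0000 - (3)·0.0833) / (12) = 0.0549
  δ = (1 - (-4)·-0.3636 - (-3)·1.0000 - (4)·0.4167) / (12) = 0.0732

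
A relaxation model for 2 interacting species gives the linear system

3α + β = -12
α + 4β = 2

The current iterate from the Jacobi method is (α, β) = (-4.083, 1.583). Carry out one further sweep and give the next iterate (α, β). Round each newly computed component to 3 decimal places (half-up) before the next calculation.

(-4.528, 1.521)

One sweep:
  α = (-12 - (1)·1.583) / (3) = -4.528
  β = (2 - (1)·-4.083) / (4) = 1.521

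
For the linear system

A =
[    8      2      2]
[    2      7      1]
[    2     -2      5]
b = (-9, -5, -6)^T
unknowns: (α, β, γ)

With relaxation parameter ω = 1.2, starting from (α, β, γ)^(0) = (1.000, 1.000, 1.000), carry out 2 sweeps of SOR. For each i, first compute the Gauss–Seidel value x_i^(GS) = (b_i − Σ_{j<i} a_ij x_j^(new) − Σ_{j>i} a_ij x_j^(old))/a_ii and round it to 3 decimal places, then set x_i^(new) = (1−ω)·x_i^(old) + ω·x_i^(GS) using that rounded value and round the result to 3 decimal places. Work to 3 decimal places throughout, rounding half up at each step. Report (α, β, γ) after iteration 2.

(-0.519, -0.436, -1.232)

Iteration 1:
  α: GS value = (-9 - (2)·1.000 - (2)·1.000) / (8) = -1.625;  α ← (1−ω)·1.000 + ω·-1.625 = -2.150
  β: GS value = (-5 - (2)·-2.150 - (1)·1.000) / (7) = -0.243;  β ← (1−ω)·1.000 + ω·-0.243 = -0.492
  γ: GS value = (-6 - (2)·-2.150 - (-2)·-0.492) / (5) = -0.537;  γ ← (1−ω)·1.000 + ω·-0.537 = -0.844
Iteration 2:
  α: GS value = (-9 - (2)·-0.492 - (2)·-0.844) / (8) = -0.791;  α ← (1−ω)·-2.150 + ω·-0.791 = -0.519
  β: GS value = (-5 - (2)·-0.519 - (1)·-0.844) / (7) = -0.445;  β ← (1−ω)·-0.492 + ω·-0.445 = -0.436
  γ: GS value = (-6 - (2)·-0.519 - (-2)·-0.436) / (5) = -1.167;  γ ← (1−ω)·-0.844 + ω·-1.167 = -1.232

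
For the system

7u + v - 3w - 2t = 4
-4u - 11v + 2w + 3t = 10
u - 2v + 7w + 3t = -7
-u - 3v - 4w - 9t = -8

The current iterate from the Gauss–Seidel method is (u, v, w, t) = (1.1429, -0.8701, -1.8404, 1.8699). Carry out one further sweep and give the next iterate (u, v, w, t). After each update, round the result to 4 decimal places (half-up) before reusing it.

(0.4412, -0.8942, -2.1199, 2.0801)

One sweep:
  u = (4 - (1)·-0.8701 - (-3)·-1.8404 - (-2)·1.8699) / (7) = 0.4412
  v = (10 - (-4)·0.4412 - (2)·-1.8404 - (3)·1.8699) / (-11) = -0.8942
  w = (-7 - (1)·0.4412 - (-2)·-0.8942 - (3)·1.8699) / (7) = -2.1199
  t = (-8 - (-1)·0.4412 - (-3)·-0.8942 - (-4)·-2.1199) / (-9) = 2.0801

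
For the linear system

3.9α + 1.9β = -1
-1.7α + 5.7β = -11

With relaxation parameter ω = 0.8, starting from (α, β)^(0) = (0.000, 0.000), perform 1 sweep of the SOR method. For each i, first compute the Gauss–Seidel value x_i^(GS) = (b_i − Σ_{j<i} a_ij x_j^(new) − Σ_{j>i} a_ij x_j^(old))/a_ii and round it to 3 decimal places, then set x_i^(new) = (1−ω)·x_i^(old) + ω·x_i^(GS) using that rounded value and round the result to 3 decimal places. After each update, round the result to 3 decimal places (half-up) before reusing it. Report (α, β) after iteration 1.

(-0.205, -1.593)

Iteration 1:
  α: GS value = (-1 - (1.9)·0.000) / (3.9) = -0.256;  α ← (1−ω)·0.000 + ω·-0.256 = -0.205
  β: GS value = (-11 - (-1.7)·-0.205) / (5.7) = -1.991;  β ← (1−ω)·0.000 + ω·-1.991 = -1.593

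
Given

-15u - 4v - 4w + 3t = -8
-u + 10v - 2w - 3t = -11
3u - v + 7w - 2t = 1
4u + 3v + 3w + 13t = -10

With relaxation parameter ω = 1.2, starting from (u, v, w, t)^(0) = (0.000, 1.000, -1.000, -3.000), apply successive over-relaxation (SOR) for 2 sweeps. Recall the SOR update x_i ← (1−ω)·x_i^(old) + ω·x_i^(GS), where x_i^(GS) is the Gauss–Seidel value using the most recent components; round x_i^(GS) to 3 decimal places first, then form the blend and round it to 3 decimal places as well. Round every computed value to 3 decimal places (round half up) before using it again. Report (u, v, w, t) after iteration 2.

(2.114, -0.473, -0.502, -1.594)

Iteration 1:
  u: GS value = (-8 - (-4)·1.000 - (-4)·-1.000 - (3)·-3.000) / (-15) = -0.067;  u ← (1−ω)·0.000 + ω·-0.067 = -0.080
  v: GS value = (-11 - (-1)·-0.080 - (-2)·-1.000 - (-3)·-3.000) / (10) = -2.208;  v ← (1−ω)·1.000 + ω·-2.208 = -2.850
  w: GS value = (1 - (3)·-0.080 - (-1)·-2.850 - (-2)·-3.000) / (7) = -1.087;  w ← (1−ω)·-1.000 + ω·-1.087 = -1.104
  t: GS value = (-10 - (4)·-0.080 - (3)·-2.850 - (3)·-1.104) / (13) = 0.168;  t ← (1−ω)·-3.000 + ω·0.168 = 0.802
Iteration 2:
  u: GS value = (-8 - (-4)·-2.850 - (-4)·-1.104 - (3)·0.802) / (-15) = 1.748;  u ← (1−ω)·-0.080 + ω·1.748 = 2.114
  v: GS value = (-11 - (-1)·2.114 - (-2)·-1.104 - (-3)·0.802) / (10) = -0.869;  v ← (1−ω)·-2.850 + ω·-0.869 = -0.473
  w: GS value = (1 - (3)·2.114 - (-1)·-0.473 - (-2)·0.802) / (7) = -0.602;  w ← (1−ω)·-1.104 + ω·-0.602 = -0.502
  t: GS value = (-10 - (4)·2.114 - (3)·-0.473 - (3)·-0.502) / (13) = -1.195;  t ← (1−ω)·0.802 + ω·-1.195 = -1.594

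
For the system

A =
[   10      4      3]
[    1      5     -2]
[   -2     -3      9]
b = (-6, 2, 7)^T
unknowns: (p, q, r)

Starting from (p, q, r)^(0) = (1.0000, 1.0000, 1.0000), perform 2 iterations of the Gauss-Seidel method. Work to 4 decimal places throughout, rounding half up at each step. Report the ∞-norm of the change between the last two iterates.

Iteration 1:
  p = (-6 - (4)·1.0000 - (3)·1.0000) / (10) = -1.3000
  q = (2 - (1)·-1.3000 - (-2)·1.0000) / (5) = 1.0600
  r = (7 - (-2)·-1.3000 - (-3)·1.0600) / (9) = 0.8422
Iteration 2:
  p = (-6 - (4)·1.0600 - (3)·0.8422) / (10) = -1.2767
  q = (2 - (1)·-1.2767 - (-2)·0.8422) / (5) = 0.9922
  r = (7 - (-2)·-1.2767 - (-3)·0.9922) / (9) = 0.8248
Change: (0.0233, -0.0678, -0.0174) → max |·| = 0.0678

0.0678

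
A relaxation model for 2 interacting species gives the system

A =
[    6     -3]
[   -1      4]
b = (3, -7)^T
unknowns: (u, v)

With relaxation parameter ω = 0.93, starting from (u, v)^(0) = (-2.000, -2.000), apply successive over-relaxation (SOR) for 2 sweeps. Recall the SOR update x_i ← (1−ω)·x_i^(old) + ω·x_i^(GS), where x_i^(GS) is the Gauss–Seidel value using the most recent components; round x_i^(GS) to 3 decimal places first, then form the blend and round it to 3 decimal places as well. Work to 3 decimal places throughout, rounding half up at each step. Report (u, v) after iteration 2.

Iteration 1:
  u: GS value = (3 - (-3)·-2.000) / (6) = -0.500;  u ← (1−ω)·-2.000 + ω·-0.500 = -0.605
  v: GS value = (-7 - (-1)·-0.605) / (4) = -1.901;  v ← (1−ω)·-2.000 + ω·-1.901 = -1.908
Iteration 2:
  u: GS value = (3 - (-3)·-1.908) / (6) = -0.454;  u ← (1−ω)·-0.605 + ω·-0.454 = -0.465
  v: GS value = (-7 - (-1)·-0.465) / (4) = -1.866;  v ← (1−ω)·-1.908 + ω·-1.866 = -1.869

(-0.465, -1.869)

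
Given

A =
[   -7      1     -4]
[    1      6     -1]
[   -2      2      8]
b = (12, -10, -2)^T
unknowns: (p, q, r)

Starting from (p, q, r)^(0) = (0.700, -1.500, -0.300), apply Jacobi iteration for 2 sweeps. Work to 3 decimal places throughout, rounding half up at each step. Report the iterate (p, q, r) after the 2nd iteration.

Iteration 1:
  p = (12 - (1)·-1.500 - (-4)·-0.300) / (-7) = -1.757
  q = (-10 - (1)·0.700 - (-1)·-0.300) / (6) = -1.833
  r = (-2 - (-2)·0.700 - (2)·-1.500) / (8) = 0.300
Iteration 2:
  p = (12 - (1)·-1.833 - (-4)·0.300) / (-7) = -2.148
  q = (-10 - (1)·-1.757 - (-1)·0.300) / (6) = -1.324
  r = (-2 - (-2)·-1.757 - (2)·-1.833) / (8) = -0.231

(-2.148, -1.324, -0.231)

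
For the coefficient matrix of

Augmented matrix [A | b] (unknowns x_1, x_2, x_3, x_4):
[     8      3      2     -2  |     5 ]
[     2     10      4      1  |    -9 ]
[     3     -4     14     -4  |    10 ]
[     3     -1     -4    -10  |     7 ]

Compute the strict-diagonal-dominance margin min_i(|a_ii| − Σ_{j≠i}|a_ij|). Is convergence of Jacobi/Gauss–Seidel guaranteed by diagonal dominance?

row 1: |8| − (3+2+2) = 1
row 2: |10| − (2+4+1) = 3
row 3: |14| − (3+4+4) = 3
row 4: |-10| − (3+1+4) = 2
minimum over rows = 1 → strictly diagonally dominant (convergence guaranteed)

1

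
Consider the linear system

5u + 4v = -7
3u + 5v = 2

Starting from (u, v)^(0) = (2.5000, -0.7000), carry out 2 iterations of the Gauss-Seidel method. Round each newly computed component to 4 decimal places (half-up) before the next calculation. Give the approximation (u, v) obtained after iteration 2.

(-2.1232, 1.6739)

Iteration 1:
  u = (-7 - (4)·-0.7000) / (5) = -0.8400
  v = (2 - (3)·-0.8400) / (5) = 0.9040
Iteration 2:
  u = (-7 - (4)·0.9040) / (5) = -2.1232
  v = (2 - (3)·-2.1232) / (5) = 1.6739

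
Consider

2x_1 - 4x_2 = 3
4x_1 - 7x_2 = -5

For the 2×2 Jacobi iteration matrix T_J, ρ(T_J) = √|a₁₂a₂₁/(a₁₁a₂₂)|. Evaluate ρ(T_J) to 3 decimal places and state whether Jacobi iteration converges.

1.069

a₁₂a₂₁/(a₁₁a₂₂) = (-4)·(4) / ((2)·(-7)) = 1.142857
ρ = √|1.142857| = √1.142857 = 1.069
ρ > 1, so Jacobi diverges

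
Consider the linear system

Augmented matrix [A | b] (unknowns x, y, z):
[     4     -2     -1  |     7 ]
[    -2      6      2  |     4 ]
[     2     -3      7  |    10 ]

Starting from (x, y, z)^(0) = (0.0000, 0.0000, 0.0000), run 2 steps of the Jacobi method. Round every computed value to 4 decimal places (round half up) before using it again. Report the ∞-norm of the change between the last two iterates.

Iteration 1:
  x = (7 - (-2)·0.0000 - (-1)·0.0000) / (4) = 1.7500
  y = (4 - (-2)·0.0000 - (2)·0.0000) / (6) = 0.6667
  z = (10 - (2)·0.0000 - (-3)·0.0000) / (7) = 1.4286
Iteration 2:
  x = (7 - (-2)·0.6667 - (-1)·1.4286) / (4) = 2.4405
  y = (4 - (-2)·1.7500 - (2)·1.4286) / (6) = 0.7738
  z = (10 - (2)·1.7500 - (-3)·0.6667) / (7) = 1.2143
Change: (0.6905, 0.1071, -0.2143) → max |·| = 0.6905

0.6905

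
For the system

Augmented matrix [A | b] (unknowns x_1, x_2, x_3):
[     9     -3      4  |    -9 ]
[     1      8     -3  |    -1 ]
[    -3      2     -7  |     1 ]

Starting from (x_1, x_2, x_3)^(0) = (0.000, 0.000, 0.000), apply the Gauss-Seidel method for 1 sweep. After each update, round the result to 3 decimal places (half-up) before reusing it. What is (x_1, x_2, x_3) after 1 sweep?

(-1.000, 0.000, 0.286)

Iteration 1:
  x_1 = (-9 - (-3)·0.000 - (4)·0.000) / (9) = -1.000
  x_2 = (-1 - (1)·-1.000 - (-3)·0.000) / (8) = 0.000
  x_3 = (1 - (-3)·-1.000 - (2)·0.000) / (-7) = 0.286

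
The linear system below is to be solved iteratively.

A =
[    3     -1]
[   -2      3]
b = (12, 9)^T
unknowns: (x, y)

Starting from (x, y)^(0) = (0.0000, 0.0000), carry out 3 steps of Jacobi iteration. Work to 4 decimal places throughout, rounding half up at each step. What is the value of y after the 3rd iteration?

Iteration 1:
  x = (12 - (-1)·0.0000) / (3) = 4.0000
  y = (9 - (-2)·0.0000) / (3) = 3.0000
Iteration 2:
  x = (12 - (-1)·3.0000) / (3) = 5.0000
  y = (9 - (-2)·4.0000) / (3) = 5.6667
Iteration 3:
  x = (12 - (-1)·5.6667) / (3) = 5.8889
  y = (9 - (-2)·5.0000) / (3) = 6.3333

6.3333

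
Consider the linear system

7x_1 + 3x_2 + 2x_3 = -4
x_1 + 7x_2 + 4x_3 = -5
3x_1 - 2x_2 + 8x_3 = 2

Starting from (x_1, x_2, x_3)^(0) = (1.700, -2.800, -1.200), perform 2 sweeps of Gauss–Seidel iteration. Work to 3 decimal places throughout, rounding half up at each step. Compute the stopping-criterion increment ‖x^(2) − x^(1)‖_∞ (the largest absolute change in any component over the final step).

1.426

Iteration 1:
  x_1 = (-4 - (3)·-2.800 - (2)·-1.200) / (7) = 0.971
  x_2 = (-5 - (1)·0.971 - (4)·-1.200) / (7) = -0.167
  x_3 = (2 - (3)·0.971 - (-2)·-0.167) / (8) = -0.156
Iteration 2:
  x_1 = (-4 - (3)·-0.167 - (2)·-0.156) / (7) = -0.455
  x_2 = (-5 - (1)·-0.455 - (4)·-0.156) / (7) = -0.560
  x_3 = (2 - (3)·-0.455 - (-2)·-0.560) / (8) = 0.281
Change: (-1.426, -0.393, 0.437) → max |·| = 1.426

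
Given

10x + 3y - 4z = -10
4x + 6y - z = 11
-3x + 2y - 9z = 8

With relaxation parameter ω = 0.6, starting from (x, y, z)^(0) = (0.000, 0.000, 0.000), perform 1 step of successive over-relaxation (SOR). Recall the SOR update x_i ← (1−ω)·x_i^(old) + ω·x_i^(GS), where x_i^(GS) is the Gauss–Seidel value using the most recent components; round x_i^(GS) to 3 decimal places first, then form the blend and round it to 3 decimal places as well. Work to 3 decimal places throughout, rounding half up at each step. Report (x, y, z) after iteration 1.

Iteration 1:
  x: GS value = (-10 - (3)·0.000 - (-4)·0.000) / (10) = -1.000;  x ← (1−ω)·0.000 + ω·-1.000 = -0.600
  y: GS value = (11 - (4)·-0.600 - (-1)·0.000) / (6) = 2.233;  y ← (1−ω)·0.000 + ω·2.233 = 1.340
  z: GS value = (8 - (-3)·-0.600 - (2)·1.340) / (-9) = -0.391;  z ← (1−ω)·0.000 + ω·-0.391 = -0.235

(-0.600, 1.340, -0.235)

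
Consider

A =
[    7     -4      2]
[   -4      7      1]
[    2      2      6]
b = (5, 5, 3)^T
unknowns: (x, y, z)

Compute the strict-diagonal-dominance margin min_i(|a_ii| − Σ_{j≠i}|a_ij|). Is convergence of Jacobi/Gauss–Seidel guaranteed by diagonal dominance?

row 1: |7| − (4+2) = 1
row 2: |7| − (4+1) = 2
row 3: |6| − (2+2) = 2
minimum over rows = 1 → strictly diagonally dominant (convergence guaranteed)

1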